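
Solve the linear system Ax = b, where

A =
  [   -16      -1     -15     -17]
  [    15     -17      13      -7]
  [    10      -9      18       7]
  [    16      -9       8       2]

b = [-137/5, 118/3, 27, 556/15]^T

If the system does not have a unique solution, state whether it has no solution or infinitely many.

Row-reduce the augmented matrix:
R1 ← R1 / (-16).
R2 ← R2 − 15·R1.
R3 ← R3 − 10·R1.
R4 ← R4 − 16·R1.
R2 ← R2 / (-287/16).
R1 ← R1 − 1/16·R2.
R3 ← R3 + 77/8·R2.
R4 ← R4 + 10·R2.
R3 ← R3 / (377/41).
R1 ← R1 − 268/287·R3.
R2 ← R2 − 17/287·R3.
R4 ← R4 + 1839/287·R3.
R4 ← R4 / (1447/377).
R1 ← R1 − 38/377·R4.
R2 ← R2 − 461/377·R4.
R3 ← R3 − 356/377·R4.
Reading off the reduced rows gives x_1 = 7/5, x_2 = -2, x_3 = -2/3, x_4 = 1.

x_1 = 7/5, x_2 = -2, x_3 = -2/3, x_4 = 1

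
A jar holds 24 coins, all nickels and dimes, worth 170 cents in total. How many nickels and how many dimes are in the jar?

nickels: 14, dimes: 10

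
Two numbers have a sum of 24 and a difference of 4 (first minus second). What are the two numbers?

first number: 14, second number: 10

Let x = first number, y = second number.
  x + y = 24
  x - y = 4
Row-reduce the augmented matrix:
R2 ← R2 − 1·R1.
R2 ← R2 / (-2).
R1 ← R1 − 1·R2.
Reading off the reduced rows gives x = 14, y = 10.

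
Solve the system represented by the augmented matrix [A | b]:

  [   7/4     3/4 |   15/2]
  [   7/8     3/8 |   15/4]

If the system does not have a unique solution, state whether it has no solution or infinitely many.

infinitely many solutions

Row-reduce:
R1 ← R1 / (7/4).
R2 ← R2 − 7/8·R1.
Rank is 1 with 2 unknowns, leaving x_2 free.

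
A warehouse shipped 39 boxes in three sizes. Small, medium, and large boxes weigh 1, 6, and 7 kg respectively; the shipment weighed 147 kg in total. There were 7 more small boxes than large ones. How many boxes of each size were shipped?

Let s = small boxes, m = medium boxes, l = large boxes.
  s + m + l = 39
  6m + s + 7l = 147
  s - l = 7
Row-reduce the augmented matrix:
R2 ← R2 − 1·R1.
R3 ← R3 − 1·R1.
R2 ← R2 / (5).
R1 ← R1 − 1·R2.
R3 ← R3 + 1·R2.
R3 ← R3 / (-4/5).
R1 ← R1 + 1/5·R3.
R2 ← R2 − 6/5·R3.
Reading off the reduced rows gives s = 20, m = 6, l = 13.

small boxes: 20, medium boxes: 6, large boxes: 13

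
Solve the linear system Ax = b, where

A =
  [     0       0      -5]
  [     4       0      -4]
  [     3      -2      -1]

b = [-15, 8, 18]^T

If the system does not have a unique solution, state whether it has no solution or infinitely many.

Row-reduce the augmented matrix:
Swap R1 and R2.
R1 ← R1 / (4).
R3 ← R3 − 3·R1.
Swap R2 and R3.
R2 ← R2 / (-2).
R3 ← R3 / (-5).
R1 ← R1 + 1·R3.
R2 ← R2 + 1·R3.
Reading off the reduced rows gives x_1 = 5, x_2 = -3, x_3 = 3.

x_1 = 5, x_2 = -3, x_3 = 3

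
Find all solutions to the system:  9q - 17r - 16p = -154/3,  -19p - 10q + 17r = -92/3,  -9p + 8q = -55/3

p = 7/3, q = 1/3, r = 1

Row-reduce the augmented matrix:
R1 ← R1 / (-16).
R2 ← R2 + 19·R1.
R3 ← R3 + 9·R1.
R2 ← R2 / (-331/16).
R1 ← R1 + 9/16·R2.
R3 ← R3 − 47/16·R2.
R3 ← R3 / (4913/331).
R1 ← R1 − 17/331·R3.
R2 ← R2 + 595/331·R3.
Reading off the reduced rows gives p = 7/3, q = 1/3, r = 1.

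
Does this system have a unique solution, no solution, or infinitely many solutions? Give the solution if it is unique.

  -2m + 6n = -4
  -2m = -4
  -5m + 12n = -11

no solution

Row-reduce:
R1 ← R1 / (-2).
R2 ← R2 + 2·R1.
R3 ← R3 + 5·R1.
R2 ← R2 / (-6).
R1 ← R1 + 3·R2.
R3 ← R3 + 3·R2.
Row 3 reduces to 0 = -1, a contradiction. The system is inconsistent.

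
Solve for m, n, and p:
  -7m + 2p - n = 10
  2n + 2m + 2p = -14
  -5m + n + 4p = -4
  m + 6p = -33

Row-reduce the augmented matrix:
R1 ← R1 / (-7).
R2 ← R2 − 2·R1.
R3 ← R3 + 5·R1.
R4 ← R4 − 1·R1.
R2 ← R2 / (12/7).
R1 ← R1 − 1/7·R2.
R3 ← R3 − 12/7·R2.
R4 ← R4 + 1/7·R2.
Swap R3 and R4.
R3 ← R3 / (13/2).
R1 ← R1 + 1/2·R3.
R2 ← R2 − 3/2·R3.
R4 reduces to 0 = 0, so the extra equation is consistent.
Reading off the reduced rows gives m = -3, n = 1, p = -5.

m = -3, n = 1, p = -5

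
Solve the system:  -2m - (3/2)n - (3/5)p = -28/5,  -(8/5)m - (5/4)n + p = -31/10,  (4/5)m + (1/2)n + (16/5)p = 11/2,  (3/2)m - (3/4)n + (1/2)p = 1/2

no solution

Row-reduce:
R1 ← R1 / (-2).
R2 ← R2 + 8/5·R1.
R3 ← R3 − 4/5·R1.
R4 ← R4 − 3/2·R1.
R2 ← R2 / (-1/20).
R1 ← R1 − 3/4·R2.
R3 ← R3 + 1/10·R2.
R4 ← R4 + 15/8·R2.
Swap R3 and R4.
R3 ← R3 / (-1109/20).
R1 ← R1 − 45/2·R3.
R2 ← R2 + 148/5·R3.
Row 4 reduces to 0 = 1/2, a contradiction. The system is inconsistent.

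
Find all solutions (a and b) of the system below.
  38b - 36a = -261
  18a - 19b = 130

no solution

Row-reduce:
R1 ← R1 / (-36).
R2 ← R2 − 18·R1.
Row 2 reduces to 0 = -1/2, a contradiction. The system is inconsistent.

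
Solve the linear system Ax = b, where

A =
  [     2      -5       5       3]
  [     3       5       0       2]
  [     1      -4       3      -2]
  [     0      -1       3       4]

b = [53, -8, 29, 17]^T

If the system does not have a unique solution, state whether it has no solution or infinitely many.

x_1 = 6, x_2 = -6, x_3 = 1, x_4 = 2

Row-reduce the augmented matrix:
R1 ← R1 / (2).
R2 ← R2 − 3·R1.
R3 ← R3 − 1·R1.
R2 ← R2 / (25/2).
R1 ← R1 + 5/2·R2.
R3 ← R3 + 3/2·R2.
R4 ← R4 + 1·R2.
R3 ← R3 / (-2/5).
R1 ← R1 − 1·R3.
R2 ← R2 + 3/5·R3.
R4 ← R4 − 12/5·R3.
R4 ← R4 / (-19).
R1 ← R1 + 17/2·R4.
R2 ← R2 − 11/2·R4.
R3 ← R3 − 19/2·R4.
Reading off the reduced rows gives x_1 = 6, x_2 = -6, x_3 = 1, x_4 = 2.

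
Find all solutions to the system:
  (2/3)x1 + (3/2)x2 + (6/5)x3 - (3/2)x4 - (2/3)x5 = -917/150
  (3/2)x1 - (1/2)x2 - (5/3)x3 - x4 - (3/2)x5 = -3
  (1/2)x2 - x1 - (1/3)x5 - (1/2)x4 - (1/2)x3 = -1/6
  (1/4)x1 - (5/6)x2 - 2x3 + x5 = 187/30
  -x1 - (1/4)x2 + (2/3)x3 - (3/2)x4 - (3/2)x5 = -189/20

x1 = 0, x2 = 7/5, x3 = -12/5, x4 = 12/5, x5 = 13/5

Row-reduce the augmented matrix:
R1 ← R1 / (2/3).
R2 ← R2 − 3/2·R1.
R3 ← R3 + 1·R1.
R4 ← R4 − 1/4·R1.
R5 ← R5 + 1·R1.
R2 ← R2 / (-31/8).
R1 ← R1 − 9/4·R2.
R3 ← R3 − 11/4·R2.
R4 ← R4 + 67/48·R2.
R5 ← R5 − 2·R2.
R3 ← R3 / (-1673/930).
R1 ← R1 + 114/155·R3.
R2 ← R2 − 524/465·R3.
R4 ← R4 + 2447/2790·R3.
R5 ← R5 − 33/155·R3.
R4 ← R4 / (4537/20076).
R1 ← R1 + 729/1673·R4.
R2 ← R2 + 2141/1673·R4.
R3 ← R3 − 990/1673·R4.
R5 ← R5 + 17735/6692·R4.
R5 ← R5 / (1068413/54444).
R1 ← R1 − 14558/4537·R5.
R2 ← R2 − 45027/4537·R5.
R3 ← R3 + 19210/4537·R5.
R4 ← R4 − 114437/13611·R5.
Reading off the reduced rows gives x1 = 0, x2 = 7/5, x3 = -12/5, x4 = 12/5, x5 = 13/5.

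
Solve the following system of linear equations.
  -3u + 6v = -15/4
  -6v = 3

Row-reduce the augmented matrix:
R1 ← R1 / (-3).
R2 ← R2 / (-6).
R1 ← R1 + 2·R2.
Reading off the reduced rows gives u = 1/4, v = -1/2.

u = 1/4, v = -1/2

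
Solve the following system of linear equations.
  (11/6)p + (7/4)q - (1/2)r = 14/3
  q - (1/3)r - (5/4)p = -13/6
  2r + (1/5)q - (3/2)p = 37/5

p = 2, q = 2, r = 5

Row-reduce the augmented matrix:
R1 ← R1 / (11/6).
R2 ← R2 + 5/4·R1.
R3 ← R3 + 3/2·R1.
R2 ← R2 / (193/88).
R1 ← R1 − 21/22·R2.
R3 ← R3 − 359/220·R2.
R3 ← R3 / (6058/2895).
R1 ← R1 − 4/193·R3.
R2 ← R2 + 178/579·R3.
Reading off the reduced rows gives p = 2, q = 2, r = 5.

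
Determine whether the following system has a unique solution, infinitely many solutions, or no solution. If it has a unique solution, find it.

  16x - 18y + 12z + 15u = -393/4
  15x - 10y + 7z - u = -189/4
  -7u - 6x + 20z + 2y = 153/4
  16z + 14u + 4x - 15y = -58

Row-reduce the augmented matrix:
R1 ← R1 / (16).
R2 ← R2 − 15·R1.
R3 ← R3 + 6·R1.
R4 ← R4 − 4·R1.
R2 ← R2 / (55/8).
R1 ← R1 + 9/8·R2.
R3 ← R3 + 19/4·R2.
R4 ← R4 + 21/2·R2.
R3 ← R3 / (1186/55).
R1 ← R1 − 3/55·R3.
R2 ← R2 + 34/55·R3.
R4 ← R4 − 358/55·R3.
R4 ← R4 / (-10909/1186).
R1 ← R1 + 888/593·R4.
R2 ← R2 + 2999/1186·R4.
R3 ← R3 + 324/593·R4.
Reading off the reduced rows gives x = -3, y = 1/2, z = 0, u = -11/4.

x = -3, y = 1/2, z = 0, u = -11/4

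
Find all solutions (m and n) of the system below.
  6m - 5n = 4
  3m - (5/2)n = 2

Row-reduce:
R1 ← R1 / (6).
R2 ← R2 − 3·R1.
Rank is 1 with 2 unknowns, leaving n free.

infinitely many solutions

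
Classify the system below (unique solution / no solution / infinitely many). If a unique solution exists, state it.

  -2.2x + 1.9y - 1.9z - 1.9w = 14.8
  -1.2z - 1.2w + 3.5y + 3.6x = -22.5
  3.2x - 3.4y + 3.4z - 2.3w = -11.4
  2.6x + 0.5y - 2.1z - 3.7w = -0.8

x = -5, y = -3, z = -3, w = -2

Row-reduce the augmented matrix:
R1 ← R1 / (-11/5).
R2 ← R2 − 18/5·R1.
R3 ← R3 − 16/5·R1.
R4 ← R4 − 13/5·R1.
R2 ← R2 / (727/110).
R1 ← R1 + 19/22·R2.
R3 ← R3 + 7/11·R2.
R4 ← R4 − 151/55·R2.
R3 ← R3 / (161/727).
R1 ← R1 − 437/1454·R3.
R2 ← R2 + 474/727·R3.
R4 ← R4 + 9289/3635·R3.
R4 ← R4 / (-77479/1150).
R1 ← R1 − 1083/140·R4.
R2 ← R2 + 13509/805·R4.
R3 ← R3 + 39829/1610·R4.
Reading off the reduced rows gives x = -5, y = -3, z = -3, w = -2.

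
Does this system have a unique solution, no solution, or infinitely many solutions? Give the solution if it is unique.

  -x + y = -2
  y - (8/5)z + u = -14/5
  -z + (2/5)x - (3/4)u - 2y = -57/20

Row-reduce:
R1 ← R1 / (-1).
R3 ← R3 − 2/5·R1.
R1 ← R1 + 1·R2.
R3 ← R3 + 8/5·R2.
R3 ← R3 / (-89/25).
R1 ← R1 + 8/5·R3.
R2 ← R2 + 8/5·R3.
Rank is 3 with 4 unknowns, leaving u free.

infinitely many solutions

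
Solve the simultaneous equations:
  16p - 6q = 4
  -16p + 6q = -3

Row-reduce:
R1 ← R1 / (16).
R2 ← R2 + 16·R1.
Row 2 reduces to 0 = 1, a contradiction. The system is inconsistent.

no solution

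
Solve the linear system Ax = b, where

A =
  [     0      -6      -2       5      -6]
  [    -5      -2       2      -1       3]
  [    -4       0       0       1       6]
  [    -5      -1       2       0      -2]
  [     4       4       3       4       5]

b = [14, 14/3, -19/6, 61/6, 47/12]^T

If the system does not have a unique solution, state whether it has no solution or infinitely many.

x_1 = -1/3, x_2 = -1, x_3 = 11/4, x_4 = 3/2, x_5 = -1

Row-reduce the augmented matrix:
Swap R1 and R2.
R1 ← R1 / (-5).
R3 ← R3 + 4·R1.
R4 ← R4 + 5·R1.
R5 ← R5 − 4·R1.
R2 ← R2 / (-6).
R1 ← R1 − 2/5·R2.
R3 ← R3 − 8/5·R2.
R4 ← R4 − 1·R2.
R5 ← R5 − 12/5·R2.
R3 ← R3 / (-32/15).
R1 ← R1 + 8/15·R3.
R2 ← R2 − 1/3·R3.
R4 ← R4 + 1/3·R3.
R5 ← R5 − 19/5·R3.
R4 ← R4 / (43/32).
R1 ← R1 + 1/4·R4.
R2 ← R2 + 11/32·R4.
R3 ← R3 + 47/32·R4.
R5 ← R5 − 345/32·R4.
R5 ← R5 / (2546/43).
R1 ← R1 + 115/43·R5.
R2 ← R2 + 13/43·R5.
R3 ← R3 + 337/43·R5.
R4 ← R4 + 202/43·R5.
Reading off the reduced rows gives x_1 = -1/3, x_2 = -1, x_3 = 11/4, x_4 = 3/2, x_5 = -1.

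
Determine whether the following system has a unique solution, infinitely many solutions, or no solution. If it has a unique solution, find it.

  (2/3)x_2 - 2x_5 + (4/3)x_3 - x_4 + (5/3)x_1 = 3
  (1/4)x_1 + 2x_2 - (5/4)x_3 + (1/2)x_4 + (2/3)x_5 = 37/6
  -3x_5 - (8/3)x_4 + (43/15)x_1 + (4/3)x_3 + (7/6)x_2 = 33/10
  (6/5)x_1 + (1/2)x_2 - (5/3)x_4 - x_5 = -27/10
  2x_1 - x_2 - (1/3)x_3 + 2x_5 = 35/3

no solution

Row-reduce:
R1 ← R1 / (5/3).
R2 ← R2 − 1/4·R1.
R3 ← R3 − 43/15·R1.
R4 ← R4 − 6/5·R1.
R5 ← R5 − 2·R1.
R2 ← R2 / (19/10).
R1 ← R1 − 2/5·R2.
R3 ← R3 − 1/50·R2.
R4 ← R4 − 1/50·R2.
R5 ← R5 + 9/5·R2.
R3 ← R3 / (-359/380).
R1 ← R1 − 21/19·R3.
R2 ← R2 + 29/38·R3.
R4 ← R4 + 359/380·R3.
R5 ← R5 + 377/114·R3.
Swap R4 and R5.
R4 ← R4 / (16651/3231).
R1 ← R1 + 665/359·R4.
R2 ← R2 − 1198/1077·R4.
R3 ← R3 − 1087/1077·R4.
Row 5 reduces to 0 = -3, a contradiction. The system is inconsistent.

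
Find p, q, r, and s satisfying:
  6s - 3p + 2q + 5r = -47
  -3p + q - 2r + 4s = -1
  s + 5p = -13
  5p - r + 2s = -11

Row-reduce the augmented matrix:
R1 ← R1 / (-3).
R2 ← R2 + 3·R1.
R3 ← R3 − 5·R1.
R4 ← R4 − 5·R1.
R2 ← R2 / (-1).
R1 ← R1 + 2/3·R2.
R3 ← R3 − 10/3·R2.
R4 ← R4 − 10/3·R2.
R3 ← R3 / (-15).
R1 ← R1 − 3·R3.
R2 ← R2 − 7·R3.
R4 ← R4 + 16·R3.
R4 ← R4 / (32/45).
R1 ← R1 − 1/5·R4.
R2 ← R2 − 181/45·R4.
R3 ← R3 + 13/45·R4.
Reading off the reduced rows gives p = -2, q = -5, r = -5, s = -3.

p = -2, q = -5, r = -5, s = -3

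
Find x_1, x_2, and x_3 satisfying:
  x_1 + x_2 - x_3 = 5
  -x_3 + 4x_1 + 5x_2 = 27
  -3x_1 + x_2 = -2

Row-reduce the augmented matrix:
R2 ← R2 − 4·R1.
R3 ← R3 + 3·R1.
R1 ← R1 − 1·R2.
R3 ← R3 − 4·R2.
R3 ← R3 / (-15).
R1 ← R1 + 4·R3.
R2 ← R2 − 3·R3.
Reading off the reduced rows gives x_1 = 2, x_2 = 4, x_3 = 1.

x_1 = 2, x_2 = 4, x_3 = 1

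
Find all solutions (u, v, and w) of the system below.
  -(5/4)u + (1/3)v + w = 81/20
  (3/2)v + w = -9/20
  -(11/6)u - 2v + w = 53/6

u = -11/5, v = -3/2, w = 9/5

Row-reduce the augmented matrix:
R1 ← R1 / (-5/4).
R3 ← R3 + 11/6·R1.
R2 ← R2 / (3/2).
R1 ← R1 + 4/15·R2.
R3 ← R3 + 112/45·R2.
R3 ← R3 / (161/135).
R1 ← R1 + 28/45·R3.
R2 ← R2 − 2/3·R3.
Reading off the reduced rows gives u = -11/5, v = -3/2, w = 9/5.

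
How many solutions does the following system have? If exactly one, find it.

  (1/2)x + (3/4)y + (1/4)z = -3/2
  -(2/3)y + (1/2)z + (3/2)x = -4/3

Row-reduce:
R1 ← R1 / (1/2).
R2 ← R2 − 3/2·R1.
R2 ← R2 / (-35/12).
R1 ← R1 − 3/2·R2.
Rank is 2 with 3 unknowns, leaving z free.

infinitely many solutions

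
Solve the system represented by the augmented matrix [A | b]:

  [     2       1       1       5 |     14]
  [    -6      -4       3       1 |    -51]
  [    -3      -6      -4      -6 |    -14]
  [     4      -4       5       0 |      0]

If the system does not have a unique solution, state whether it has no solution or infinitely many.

x_1 = 6, x_2 = 1, x_3 = -4, x_4 = 1

Row-reduce the augmented matrix:
R1 ← R1 / (2).
R2 ← R2 + 6·R1.
R3 ← R3 + 3·R1.
R4 ← R4 − 4·R1.
R2 ← R2 / (-1).
R1 ← R1 − 1/2·R2.
R3 ← R3 + 9/2·R2.
R4 ← R4 + 6·R2.
R3 ← R3 / (-59/2).
R1 ← R1 − 7/2·R3.
R2 ← R2 + 6·R3.
R4 ← R4 + 33·R3.
R4 ← R4 / (-1601/59).
R1 ← R1 − 126/59·R4.
R2 ← R2 + 98/59·R4.
R3 ← R3 − 141/59·R4.
Reading off the reduced rows gives x_1 = 6, x_2 = 1, x_3 = -4, x_4 = 1.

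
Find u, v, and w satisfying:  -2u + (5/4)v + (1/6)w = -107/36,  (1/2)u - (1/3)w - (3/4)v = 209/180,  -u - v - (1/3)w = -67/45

u = 5/3, v = 3/5, w = -7/3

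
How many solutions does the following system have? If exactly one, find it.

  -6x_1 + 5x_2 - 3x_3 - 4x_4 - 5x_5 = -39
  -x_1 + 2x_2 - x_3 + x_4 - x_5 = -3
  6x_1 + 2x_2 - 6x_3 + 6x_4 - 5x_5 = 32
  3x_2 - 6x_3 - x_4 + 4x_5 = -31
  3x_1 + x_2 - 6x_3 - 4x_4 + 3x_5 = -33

x_1 = 1, x_2 = -4, x_3 = 1, x_4 = 5, x_5 = -2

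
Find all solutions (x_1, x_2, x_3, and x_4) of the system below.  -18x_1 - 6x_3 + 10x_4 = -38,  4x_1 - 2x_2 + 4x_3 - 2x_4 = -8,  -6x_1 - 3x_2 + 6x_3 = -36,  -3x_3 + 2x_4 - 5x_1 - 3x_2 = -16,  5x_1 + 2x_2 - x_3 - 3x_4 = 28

no solution

Row-reduce:
R1 ← R1 / (-18).
R2 ← R2 − 4·R1.
R3 ← R3 + 6·R1.
R4 ← R4 + 5·R1.
R5 ← R5 − 5·R1.
R2 ← R2 / (-2).
R3 ← R3 + 3·R2.
R4 ← R4 + 3·R2.
R5 ← R5 − 2·R2.
R3 ← R3 / (4).
R1 ← R1 − 1/3·R3.
R2 ← R2 + 4/3·R3.
R4 ← R4 + 16/3·R3.
R4 ← R4 / (-6).
R1 ← R1 + 1/4·R4.
R2 ← R2 + 4/3·R4.
R3 ← R3 + 11/12·R4.
Row 5 reduces to 0 = 1, a contradiction. The system is inconsistent.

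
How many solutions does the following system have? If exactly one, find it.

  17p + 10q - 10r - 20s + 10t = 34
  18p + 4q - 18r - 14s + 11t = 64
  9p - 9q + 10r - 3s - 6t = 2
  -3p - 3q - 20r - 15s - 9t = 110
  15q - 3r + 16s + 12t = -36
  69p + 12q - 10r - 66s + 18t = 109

no solution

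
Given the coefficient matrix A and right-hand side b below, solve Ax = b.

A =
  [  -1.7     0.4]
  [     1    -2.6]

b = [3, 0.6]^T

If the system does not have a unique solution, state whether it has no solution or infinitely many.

Row-reduce the augmented matrix:
R1 ← R1 / (-17/10).
R2 ← R2 − 1·R1.
R2 ← R2 / (-201/85).
R1 ← R1 + 4/17·R2.
Reading off the reduced rows gives x_1 = -2, x_2 = -1.

x_1 = -2, x_2 = -1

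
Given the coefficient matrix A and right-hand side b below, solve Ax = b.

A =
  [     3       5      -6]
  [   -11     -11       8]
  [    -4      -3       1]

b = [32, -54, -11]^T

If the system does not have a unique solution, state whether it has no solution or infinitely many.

Row-reduce:
R1 ← R1 / (3).
R2 ← R2 + 11·R1.
R3 ← R3 + 4·R1.
R2 ← R2 / (22/3).
R1 ← R1 − 5/3·R2.
R3 ← R3 − 11/3·R2.
Rank is 2 with 3 unknowns, leaving x_3 free.

infinitely many solutions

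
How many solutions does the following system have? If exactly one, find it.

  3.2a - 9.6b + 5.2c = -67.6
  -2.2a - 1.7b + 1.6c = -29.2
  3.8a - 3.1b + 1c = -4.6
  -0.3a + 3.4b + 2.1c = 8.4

Row-reduce the augmented matrix:
R1 ← R1 / (16/5).
R2 ← R2 + 11/5·R1.
R3 ← R3 − 19/5·R1.
R4 ← R4 + 3/10·R1.
R2 ← R2 / (-83/10).
R1 ← R1 + 3·R2.
R3 ← R3 − 83/10·R2.
R4 ← R4 − 5/2·R2.
Swap R3 and R4.
R3 ← R3 / (27531/6640).
R1 ← R1 + 163/664·R3.
R2 ← R2 + 207/332·R3.
R4 reduces to 0 = 0, so the extra equation is consistent.
Reading off the reduced rows gives a = 5, b = 6, c = -5.

a = 5, b = 6, c = -5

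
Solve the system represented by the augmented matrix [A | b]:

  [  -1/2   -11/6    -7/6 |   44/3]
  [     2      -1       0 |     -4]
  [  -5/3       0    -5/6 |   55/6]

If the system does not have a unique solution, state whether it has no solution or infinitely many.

x_1 = -5, x_2 = -6, x_3 = -1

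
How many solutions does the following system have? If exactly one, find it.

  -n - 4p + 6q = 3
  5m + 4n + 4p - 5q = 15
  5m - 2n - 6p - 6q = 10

infinitely many solutions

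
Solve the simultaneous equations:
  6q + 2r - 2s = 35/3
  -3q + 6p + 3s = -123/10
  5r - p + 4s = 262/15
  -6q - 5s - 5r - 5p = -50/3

Row-reduce the augmented matrix:
Swap R1 and R2.
R1 ← R1 / (6).
R3 ← R3 + 1·R1.
R4 ← R4 + 5·R1.
R2 ← R2 / (6).
R1 ← R1 + 1/2·R2.
R3 ← R3 + 1/2·R2.
R4 ← R4 + 17/2·R2.
R3 ← R3 / (31/6).
R1 ← R1 − 1/6·R3.
R2 ← R2 − 1/3·R3.
R4 ← R4 + 13/6·R3.
R4 ← R4 / (-109/31).
R1 ← R1 − 6/31·R4.
R2 ← R2 + 19/31·R4.
R3 ← R3 − 26/31·R4.
Reading off the reduced rows gives p = -9/5, q = 3/2, r = 7/3, s = 1.

p = -9/5, q = 3/2, r = 7/3, s = 1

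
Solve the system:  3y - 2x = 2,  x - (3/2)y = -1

Row-reduce:
R1 ← R1 / (-2).
R2 ← R2 − 1·R1.
Rank is 1 with 2 unknowns, leaving y free.

infinitely many solutions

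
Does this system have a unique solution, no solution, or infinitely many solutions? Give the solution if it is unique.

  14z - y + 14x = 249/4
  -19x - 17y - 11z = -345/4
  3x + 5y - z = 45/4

x = 3, y = 3/4, z = 3/2

Row-reduce the augmented matrix:
R1 ← R1 / (14).
R2 ← R2 + 19·R1.
R3 ← R3 − 3·R1.
R2 ← R2 / (-257/14).
R1 ← R1 + 1/14·R2.
R3 ← R3 − 73/14·R2.
R3 ← R3 / (-444/257).
R1 ← R1 − 249/257·R3.
R2 ← R2 + 112/257·R3.
Reading off the reduced rows gives x = 3, y = 3/4, z = 3/2.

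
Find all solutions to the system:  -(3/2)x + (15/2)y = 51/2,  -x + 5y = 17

Row-reduce:
R1 ← R1 / (-3/2).
R2 ← R2 + 1·R1.
Rank is 1 with 2 unknowns, leaving y free.

infinitely many solutions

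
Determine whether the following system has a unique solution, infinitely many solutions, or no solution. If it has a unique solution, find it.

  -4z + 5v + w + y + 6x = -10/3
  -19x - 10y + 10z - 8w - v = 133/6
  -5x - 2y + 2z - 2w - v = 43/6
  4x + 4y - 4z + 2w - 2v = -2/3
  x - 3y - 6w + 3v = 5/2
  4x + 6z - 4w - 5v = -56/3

x = -5/2, y = 2, z = -3/2, w = -4/3, v = 1

Row-reduce the augmented matrix:
R1 ← R1 / (6).
R2 ← R2 + 19·R1.
R3 ← R3 + 5·R1.
R4 ← R4 − 4·R1.
R5 ← R5 − 1·R1.
R6 ← R6 − 4·R1.
R2 ← R2 / (-41/6).
R1 ← R1 − 1/6·R2.
R3 ← R3 + 7/6·R2.
R4 ← R4 − 10/3·R2.
R5 ← R5 + 19/6·R2.
R6 ← R6 + 2/3·R2.
R3 ← R3 / (-36/41).
R1 ← R1 + 30/41·R3.
R2 ← R2 − 16/41·R3.
R4 ← R4 + 108/41·R3.
R5 ← R5 − 78/41·R3.
R6 ← R6 − 366/41·R3.
Swap R4 and R5.
R4 ← R4 / (-14/3).
R1 ← R1 − 1/3·R4.
R2 ← R2 − 5/9·R4.
R3 ← R3 − 7/18·R4.
R6 ← R6 + 23/3·R4.
Swap R5 and R6.
R5 ← R5 / (15/7).
R1 ← R1 − 3/7·R5.
R2 ← R2 + 16/7·R5.
R3 ← R3 + 1·R5.
R4 ← R4 − 5/7·R5.
R6 reduces to 0 = 0, so the extra equation is consistent.
Reading off the reduced rows gives x = -5/2, y = 2, z = -3/2, w = -4/3, v = 1.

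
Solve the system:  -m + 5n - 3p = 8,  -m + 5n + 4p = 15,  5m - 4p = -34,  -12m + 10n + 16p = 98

Row-reduce the augmented matrix:
R1 ← R1 / (-1).
R2 ← R2 + 1·R1.
R3 ← R3 − 5·R1.
R4 ← R4 + 12·R1.
Swap R2 and R3.
R2 ← R2 / (25).
R1 ← R1 + 5·R2.
R4 ← R4 + 50·R2.
R3 ← R3 / (7).
R1 ← R1 + 4/5·R3.
R2 ← R2 + 19/25·R3.
R4 ← R4 − 14·R3.
R4 reduces to 0 = 0, so the extra equation is consistent.
Reading off the reduced rows gives m = -6, n = 1, p = 1.

m = -6, n = 1, p = 1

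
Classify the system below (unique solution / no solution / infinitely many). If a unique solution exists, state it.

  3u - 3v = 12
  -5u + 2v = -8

u = 0, v = -4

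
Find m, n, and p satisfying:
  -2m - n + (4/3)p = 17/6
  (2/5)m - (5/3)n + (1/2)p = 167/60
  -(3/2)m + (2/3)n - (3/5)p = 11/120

m = -3/4, n = -2, p = -1/2

Row-reduce the augmented matrix:
R1 ← R1 / (-2).
R2 ← R2 − 2/5·R1.
R3 ← R3 + 3/2·R1.
R2 ← R2 / (-28/15).
R1 ← R1 − 1/2·R2.
R3 ← R3 − 17/12·R2.
R3 ← R3 / (-3421/3360).
R1 ← R1 + 155/336·R3.
R2 ← R2 + 23/56·R3.
Reading off the reduced rows gives m = -3/4, n = -2, p = -1/2.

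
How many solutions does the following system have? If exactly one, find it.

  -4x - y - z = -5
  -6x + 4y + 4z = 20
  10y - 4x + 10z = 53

Row-reduce:
R1 ← R1 / (-4).
R2 ← R2 + 6·R1.
R3 ← R3 + 4·R1.
R2 ← R2 / (11/2).
R1 ← R1 − 1/4·R2.
R3 ← R3 − 11·R2.
Row 3 reduces to 0 = 3, a contradiction. The system is inconsistent.

no solution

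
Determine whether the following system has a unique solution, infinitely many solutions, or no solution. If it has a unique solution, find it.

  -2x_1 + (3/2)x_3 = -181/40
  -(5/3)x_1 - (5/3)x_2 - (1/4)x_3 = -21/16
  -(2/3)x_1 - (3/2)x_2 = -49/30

Row-reduce the augmented matrix:
R1 ← R1 / (-2).
R2 ← R2 + 5/3·R1.
R3 ← R3 + 2/3·R1.
R2 ← R2 / (-5/3).
R3 ← R3 + 3/2·R2.
R3 ← R3 / (17/20).
R1 ← R1 + 3/4·R3.
R2 ← R2 − 9/10·R3.
Reading off the reduced rows gives x_1 = 1/5, x_2 = 1, x_3 = -11/4.

x_1 = 1/5, x_2 = 1, x_3 = -11/4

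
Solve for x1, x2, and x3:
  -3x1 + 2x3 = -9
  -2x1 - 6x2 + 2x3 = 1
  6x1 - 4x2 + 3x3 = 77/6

Row-reduce the augmented matrix:
R1 ← R1 / (-3).
R2 ← R2 + 2·R1.
R3 ← R3 − 6·R1.
R2 ← R2 / (-6).
R3 ← R3 + 4·R2.
R3 ← R3 / (59/9).
R1 ← R1 + 2/3·R3.
R2 ← R2 + 1/9·R3.
Reading off the reduced rows gives x1 = 2, x2 = -4/3, x3 = -3/2.

x1 = 2, x2 = -4/3, x3 = -3/2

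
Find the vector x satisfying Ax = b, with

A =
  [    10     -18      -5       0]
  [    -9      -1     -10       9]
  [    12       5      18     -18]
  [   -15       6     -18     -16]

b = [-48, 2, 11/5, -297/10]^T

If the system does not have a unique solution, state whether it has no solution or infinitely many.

x_1 = -1/2, x_2 = 2, x_3 = 7/5, x_4 = 3/2

Row-reduce the augmented matrix:
R1 ← R1 / (10).
R2 ← R2 + 9·R1.
R3 ← R3 − 12·R1.
R4 ← R4 + 15·R1.
R2 ← R2 / (-86/5).
R1 ← R1 + 9/5·R2.
R3 ← R3 − 133/5·R2.
R4 ← R4 + 21·R2.
R3 ← R3 / (271/172).
R1 ← R1 − 175/172·R3.
R2 ← R2 − 145/172·R3.
R4 ← R4 + 1341/172·R3.
R4 ← R4 / (-12787/271).
R1 ← R1 − 459/271·R4.
R2 ← R2 − 450/271·R4.
R3 ← R3 + 702/271·R4.
Reading off the reduced rows gives x_1 = -1/2, x_2 = 2, x_3 = 7/5, x_4 = 3/2.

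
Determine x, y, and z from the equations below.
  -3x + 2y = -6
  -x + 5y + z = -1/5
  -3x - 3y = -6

x = 2, y = 0, z = 9/5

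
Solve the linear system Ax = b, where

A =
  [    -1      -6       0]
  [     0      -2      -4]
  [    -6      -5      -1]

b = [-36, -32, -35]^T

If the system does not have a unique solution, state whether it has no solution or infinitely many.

x_1 = 0, x_2 = 6, x_3 = 5

Row-reduce the augmented matrix:
R1 ← R1 / (-1).
R3 ← R3 + 6·R1.
R2 ← R2 / (-2).
R1 ← R1 − 6·R2.
R3 ← R3 − 31·R2.
R3 ← R3 / (-63).
R1 ← R1 + 12·R3.
R2 ← R2 − 2·R3.
Reading off the reduced rows gives x_1 = 0, x_2 = 6, x_3 = 5.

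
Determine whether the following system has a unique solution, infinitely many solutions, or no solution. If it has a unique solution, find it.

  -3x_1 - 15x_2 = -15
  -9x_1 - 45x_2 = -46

Row-reduce:
R1 ← R1 / (-3).
R2 ← R2 + 9·R1.
Row 2 reduces to 0 = -1, a contradiction. The system is inconsistent.

no solution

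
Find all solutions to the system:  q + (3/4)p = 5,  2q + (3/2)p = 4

no solution

Row-reduce:
R1 ← R1 / (3/4).
R2 ← R2 − 3/2·R1.
Row 2 reduces to 0 = -6, a contradiction. The system is inconsistent.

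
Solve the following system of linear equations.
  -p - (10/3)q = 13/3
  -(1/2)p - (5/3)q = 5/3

no solution

Row-reduce:
R1 ← R1 / (-1).
R2 ← R2 + 1/2·R1.
Row 2 reduces to 0 = -1/2, a contradiction. The system is inconsistent.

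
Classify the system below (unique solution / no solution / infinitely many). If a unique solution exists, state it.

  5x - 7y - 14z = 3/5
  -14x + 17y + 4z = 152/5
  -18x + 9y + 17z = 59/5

x = -1, y = 6/5, z = -1

Row-reduce the augmented matrix:
R1 ← R1 / (5).
R2 ← R2 + 14·R1.
R3 ← R3 + 18·R1.
R2 ← R2 / (-13/5).
R1 ← R1 + 7/5·R2.
R3 ← R3 + 81/5·R2.
R3 ← R3 / (2417/13).
R1 ← R1 − 210/13·R3.
R2 ← R2 − 176/13·R3.
Reading off the reduced rows gives x = -1, y = 6/5, z = -1.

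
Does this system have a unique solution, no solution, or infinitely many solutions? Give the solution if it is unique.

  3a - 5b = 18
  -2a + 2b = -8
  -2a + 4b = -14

a = 1, b = -3

Row-reduce the augmented matrix:
R1 ← R1 / (3).
R2 ← R2 + 2·R1.
R3 ← R3 + 2·R1.
R2 ← R2 / (-4/3).
R1 ← R1 + 5/3·R2.
R3 ← R3 − 2/3·R2.
R3 reduces to 0 = 0, so the extra equation is consistent.
Reading off the reduced rows gives a = 1, b = -3.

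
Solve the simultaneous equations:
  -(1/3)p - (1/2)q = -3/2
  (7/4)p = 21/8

Row-reduce the augmented matrix:
R1 ← R1 / (-1/3).
R2 ← R2 − 7/4·R1.
R2 ← R2 / (-21/8).
R1 ← R1 − 3/2·R2.
Reading off the reduced rows gives p = 3/2, q = 2.

p = 3/2, q = 2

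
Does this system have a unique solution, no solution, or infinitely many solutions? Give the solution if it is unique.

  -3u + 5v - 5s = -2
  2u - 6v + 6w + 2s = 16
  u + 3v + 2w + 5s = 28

infinitely many solutions

Row-reduce:
R1 ← R1 / (-3).
R2 ← R2 − 2·R1.
R3 ← R3 − 1·R1.
R2 ← R2 / (-8/3).
R1 ← R1 + 5/3·R2.
R3 ← R3 − 14/3·R2.
R3 ← R3 / (25/2).
R1 ← R1 + 15/4·R3.
R2 ← R2 + 9/4·R3.
Rank is 3 with 4 unknowns, leaving s free.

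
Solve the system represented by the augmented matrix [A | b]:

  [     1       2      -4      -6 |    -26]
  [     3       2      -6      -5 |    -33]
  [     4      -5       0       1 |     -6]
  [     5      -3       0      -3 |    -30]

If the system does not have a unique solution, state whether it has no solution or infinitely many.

Row-reduce the augmented matrix:
R2 ← R2 − 3·R1.
R3 ← R3 − 4·R1.
R4 ← R4 − 5·R1.
R2 ← R2 / (-4).
R1 ← R1 − 2·R2.
R3 ← R3 + 13·R2.
R4 ← R4 + 13·R2.
R3 ← R3 / (-7/2).
R1 ← R1 + 1·R3.
R2 ← R2 + 3/2·R3.
R4 ← R4 − 1/2·R3.
R4 ← R4 / (-124/7).
R1 ← R1 − 38/7·R4.
R2 ← R2 − 29/7·R4.
R3 ← R3 − 69/14·R4.
Reading off the reduced rows gives x_1 = -6, x_2 = -3, x_3 = -1, x_4 = 3.

x_1 = -6, x_2 = -3, x_3 = -1, x_4 = 3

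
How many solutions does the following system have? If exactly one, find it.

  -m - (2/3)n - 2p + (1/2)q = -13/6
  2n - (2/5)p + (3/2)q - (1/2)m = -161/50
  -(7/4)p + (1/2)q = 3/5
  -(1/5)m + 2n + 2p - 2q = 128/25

Row-reduce the augmented matrix:
R1 ← R1 / (-1).
R2 ← R2 + 1/2·R1.
R4 ← R4 + 1/5·R1.
R2 ← R2 / (7/3).
R1 ← R1 − 2/3·R2.
R4 ← R4 − 32/15·R2.
R3 ← R3 / (-7/4).
R1 ← R1 − 64/35·R3.
R2 ← R2 − 9/35·R3.
R4 ← R4 − 324/175·R3.
R4 ← R4 / (-6649/2450).
R1 ← R1 + 82/245·R4.
R2 ← R2 − 597/980·R4.
R3 ← R3 + 2/7·R4.
Reading off the reduced rows gives m = 12/5, n = 1, p = -6/5, q = -3.

m = 12/5, n = 1, p = -6/5, q = -3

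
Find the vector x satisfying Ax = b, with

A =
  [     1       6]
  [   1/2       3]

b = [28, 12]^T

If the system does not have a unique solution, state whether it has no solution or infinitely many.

no solution

Row-reduce:
R2 ← R2 − 1/2·R1.
Row 2 reduces to 0 = -2, a contradiction. The system is inconsistent.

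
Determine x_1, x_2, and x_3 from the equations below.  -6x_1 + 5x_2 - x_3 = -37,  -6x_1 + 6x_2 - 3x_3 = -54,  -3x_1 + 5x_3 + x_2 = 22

x_1 = 1, x_2 = -5, x_3 = 6

Row-reduce the augmented matrix:
R1 ← R1 / (-6).
R2 ← R2 + 6·R1.
R3 ← R3 + 3·R1.
R1 ← R1 + 5/6·R2.
R3 ← R3 + 3/2·R2.
R3 ← R3 / (5/2).
R1 ← R1 + 3/2·R3.
R2 ← R2 + 2·R3.
Reading off the reduced rows gives x_1 = 1, x_2 = -5, x_3 = 6.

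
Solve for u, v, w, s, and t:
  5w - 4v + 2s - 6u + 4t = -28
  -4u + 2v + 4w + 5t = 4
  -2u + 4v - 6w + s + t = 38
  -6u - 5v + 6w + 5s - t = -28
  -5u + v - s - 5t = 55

Row-reduce the augmented matrix:
R1 ← R1 / (-6).
R2 ← R2 + 4·R1.
R3 ← R3 + 2·R1.
R4 ← R4 + 6·R1.
R5 ← R5 + 5·R1.
R2 ← R2 / (14/3).
R1 ← R1 − 2/3·R2.
R3 ← R3 − 16/3·R2.
R4 ← R4 + 1·R2.
R5 ← R5 − 13/3·R2.
R3 ← R3 / (-59/7).
R1 ← R1 + 13/14·R3.
R2 ← R2 − 1/7·R3.
R4 ← R4 − 8/7·R3.
R5 ← R5 + 67/14·R3.
R4 ← R4 / (175/59).
R1 ← R1 + 41/118·R4.
R2 ← R2 + 15/59·R4.
R3 ← R3 + 13/59·R4.
R5 ← R5 + 293/118·R4.
R5 ← R5 / (-9033/700).
R1 ← R1 + 871/700·R5.
R2 ← R2 − 1/35·R5.
R3 ← R3 + 3/350·R5.
R4 ← R4 + 579/350·R5.
Reading off the reduced rows gives u = -5, v = 6, w = -2, s = -4, t = -4.

u = -5, v = 6, w = -2, s = -4, t = -4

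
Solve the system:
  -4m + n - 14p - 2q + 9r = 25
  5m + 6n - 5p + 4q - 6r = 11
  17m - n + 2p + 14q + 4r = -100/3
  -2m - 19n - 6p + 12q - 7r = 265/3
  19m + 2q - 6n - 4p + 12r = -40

Row-reduce the augmented matrix:
R1 ← R1 / (-4).
R2 ← R2 − 5·R1.
R3 ← R3 − 17·R1.
R4 ← R4 + 2·R1.
R5 ← R5 − 19·R1.
R2 ← R2 / (29/4).
R1 ← R1 + 1/4·R2.
R3 ← R3 − 13/4·R2.
R4 ← R4 + 39/2·R2.
R5 ← R5 + 5/4·R2.
R3 ← R3 / (-1375/29).
R1 ← R1 − 79/29·R3.
R2 ← R2 + 90/29·R3.
R4 ← R4 + 1726/29·R3.
R5 ← R5 + 2157/29·R3.
R4 ← R4 / (3018/275).
R1 ← R1 − 228/275·R4.
R2 ← R2 + 6/55·R4.
R3 ← R3 + 28/275·R4.
R5 ← R5 + 4074/275·R4.
R5 ← R5 / (-178561/2515).
R1 ← R1 − 9579/2515·R5.
R2 ← R2 + 5933/2515·R5.
R3 ← R3 + 9671/7545·R5.
R4 ← R4 + 32629/7545·R5.
Reading off the reduced rows gives m = -2, n = -2, p = -3, q = 1, r = -7/3.

m = -2, n = -2, p = -3, q = 1, r = -7/3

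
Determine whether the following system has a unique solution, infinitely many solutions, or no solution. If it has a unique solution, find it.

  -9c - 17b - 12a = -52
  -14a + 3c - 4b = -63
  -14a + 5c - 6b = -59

Row-reduce the augmented matrix:
R1 ← R1 / (-12).
R2 ← R2 + 14·R1.
R3 ← R3 + 14·R1.
R2 ← R2 / (95/6).
R1 ← R1 − 17/12·R2.
R3 ← R3 − 83/6·R2.
R3 ← R3 / (352/95).
R1 ← R1 + 87/190·R3.
R2 ← R2 − 81/95·R3.
Reading off the reduced rows gives a = 5, b = -1, c = 1.

a = 5, b = -1, c = 1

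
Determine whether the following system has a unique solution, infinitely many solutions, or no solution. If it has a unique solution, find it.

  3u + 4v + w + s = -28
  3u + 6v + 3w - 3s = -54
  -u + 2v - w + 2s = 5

infinitely many solutions

Row-reduce:
R1 ← R1 / (3).
R2 ← R2 − 3·R1.
R3 ← R3 + 1·R1.
R2 ← R2 / (2).
R1 ← R1 − 4/3·R2.
R3 ← R3 − 10/3·R2.
R3 ← R3 / (-4).
R1 ← R1 + 1·R3.
R2 ← R2 − 1·R3.
Rank is 3 with 4 unknowns, leaving s free.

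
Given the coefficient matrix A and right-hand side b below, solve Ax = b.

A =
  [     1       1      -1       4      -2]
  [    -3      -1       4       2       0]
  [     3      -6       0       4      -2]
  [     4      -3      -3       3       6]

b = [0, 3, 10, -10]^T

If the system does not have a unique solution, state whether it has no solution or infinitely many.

Row-reduce:
R2 ← R2 + 3·R1.
R3 ← R3 − 3·R1.
R4 ← R4 − 4·R1.
R2 ← R2 / (2).
R1 ← R1 − 1·R2.
R3 ← R3 + 9·R2.
R4 ← R4 + 7·R2.
R3 ← R3 / (15/2).
R1 ← R1 + 3/2·R3.
R2 ← R2 − 1/2·R3.
R4 ← R4 − 9/2·R3.
R4 ← R4 / (3).
R1 ← R1 − 8·R4.
R2 ← R2 − 10/3·R4.
R3 ← R3 − 22/3·R4.
Rank is 4 with 5 unknowns, leaving x_5 free.

infinitely many solutions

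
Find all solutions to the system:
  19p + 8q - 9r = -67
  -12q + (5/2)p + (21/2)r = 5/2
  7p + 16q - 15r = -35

Row-reduce:
R1 ← R1 / (19).
R2 ← R2 − 5/2·R1.
R3 ← R3 − 7·R1.
R2 ← R2 / (-248/19).
R1 ← R1 − 8/19·R2.
R3 ← R3 − 248/19·R2.
Row 3 reduces to 0 = 1, a contradiction. The system is inconsistent.

no solution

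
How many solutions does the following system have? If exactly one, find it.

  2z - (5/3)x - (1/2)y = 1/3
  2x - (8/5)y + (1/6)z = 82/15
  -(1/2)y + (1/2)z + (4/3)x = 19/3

Row-reduce the augmented matrix:
R1 ← R1 / (-5/3).
R2 ← R2 − 2·R1.
R3 ← R3 − 4/3·R1.
R2 ← R2 / (-11/5).
R1 ← R1 − 3/10·R2.
R3 ← R3 + 9/10·R2.
R3 ← R3 / (21/20).
R1 ← R1 + 17/20·R3.
R2 ← R2 + 7/6·R3.
Reading off the reduced rows gives x = 4, y = 2, z = 4.

x = 4, y = 2, z = 4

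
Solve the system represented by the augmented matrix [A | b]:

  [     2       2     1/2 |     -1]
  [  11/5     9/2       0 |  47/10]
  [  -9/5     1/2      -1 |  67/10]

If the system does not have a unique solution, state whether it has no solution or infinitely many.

infinitely many solutions

Row-reduce:
R1 ← R1 / (2).
R2 ← R2 − 11/5·R1.
R3 ← R3 + 9/5·R1.
R2 ← R2 / (23/10).
R1 ← R1 − 1·R2.
R3 ← R3 − 23/10·R2.
Rank is 2 with 3 unknowns, leaving x_3 free.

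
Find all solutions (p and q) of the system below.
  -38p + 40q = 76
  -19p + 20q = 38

Row-reduce:
R1 ← R1 / (-38).
R2 ← R2 + 19·R1.
Rank is 1 with 2 unknowns, leaving q free.

infinitely many solutions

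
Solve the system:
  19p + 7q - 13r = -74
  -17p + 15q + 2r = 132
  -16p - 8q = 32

Row-reduce the augmented matrix:
R1 ← R1 / (19).
R2 ← R2 + 17·R1.
R3 ← R3 + 16·R1.
R2 ← R2 / (404/19).
R1 ← R1 − 7/19·R2.
R3 ← R3 + 40/19·R2.
R3 ← R3 / (-1202/101).
R1 ← R1 + 209/404·R3.
R2 ← R2 + 183/404·R3.
Reading off the reduced rows gives p = -4, q = 4, r = 2.

p = -4, q = 4, r = 2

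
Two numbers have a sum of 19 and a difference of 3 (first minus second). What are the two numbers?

first number: 11, second number: 8

Let x = first number, y = second number.
  x + y = 19
  x - y = 3
From equation 1: x = 19 − y.
Substitute into equation 2 and solve: y = 8.
Then x = 11.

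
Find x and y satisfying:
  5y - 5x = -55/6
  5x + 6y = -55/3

Row-reduce the augmented matrix:
R1 ← R1 / (-5).
R2 ← R2 − 5·R1.
R2 ← R2 / (11).
R1 ← R1 + 1·R2.
Reading off the reduced rows gives x = -2/3, y = -5/2.

x = -2/3, y = -5/2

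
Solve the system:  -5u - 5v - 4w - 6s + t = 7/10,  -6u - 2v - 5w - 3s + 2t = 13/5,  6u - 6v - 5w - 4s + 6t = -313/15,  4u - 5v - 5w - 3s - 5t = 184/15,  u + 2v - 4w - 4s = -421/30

u = -3/2, v = -2, w = -2/3, s = 14/5, t = -8/3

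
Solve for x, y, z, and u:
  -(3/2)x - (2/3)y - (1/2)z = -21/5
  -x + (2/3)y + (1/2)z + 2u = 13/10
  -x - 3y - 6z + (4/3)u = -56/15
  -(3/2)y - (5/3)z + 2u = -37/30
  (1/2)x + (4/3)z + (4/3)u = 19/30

Row-reduce the augmented matrix:
R1 ← R1 / (-3/2).
R2 ← R2 + 1·R1.
R3 ← R3 + 1·R1.
R5 ← R5 − 1/2·R1.
R2 ← R2 / (10/9).
R1 ← R1 − 4/9·R2.
R3 ← R3 + 23/9·R2.
R4 ← R4 + 3/2·R2.
R5 ← R5 + 2/9·R2.
R3 ← R3 / (-15/4).
R2 ← R2 − 3/4·R3.
R4 ← R4 + 13/24·R3.
R5 ← R5 − 4/3·R3.
R4 ← R4 / (2594/675).
R1 ← R1 + 4/5·R4.
R2 ← R2 − 224/75·R4.
R3 ← R3 + 356/225·R4.
R5 ← R5 − 2594/675·R4.
R5 reduces to 0 = 0, so the extra equation is consistent.
Reading off the reduced rows gives x = 9/5, y = 3, z = -1, u = 4/5.

x = 9/5, y = 3, z = -1, u = 4/5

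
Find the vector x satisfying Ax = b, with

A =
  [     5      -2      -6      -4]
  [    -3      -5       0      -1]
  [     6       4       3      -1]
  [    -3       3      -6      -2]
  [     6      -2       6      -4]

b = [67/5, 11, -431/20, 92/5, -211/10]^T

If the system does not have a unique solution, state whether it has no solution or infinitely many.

x_1 = -3/2, x_2 = -6/5, x_3 = -11/4, x_4 = -1/2

Row-reduce the augmented matrix:
R1 ← R1 / (5).
R2 ← R2 + 3·R1.
R3 ← R3 − 6·R1.
R4 ← R4 + 3·R1.
R5 ← R5 − 6·R1.
R2 ← R2 / (-31/5).
R1 ← R1 + 2/5·R2.
R3 ← R3 − 32/5·R2.
R4 ← R4 − 9/5·R2.
R5 ← R5 − 2/5·R2.
R3 ← R3 / (201/31).
R1 ← R1 + 30/31·R3.
R2 ← R2 − 18/31·R3.
R4 ← R4 + 330/31·R3.
R5 ← R5 − 402/31·R3.
R4 ← R4 / (-329/67).
R1 ← R1 + 36/67·R4.
R2 ← R2 − 35/67·R4.
R3 ← R3 − 3/67·R4.
R5 reduces to 0 = 0, so the extra equation is consistent.
Reading off the reduced rows gives x_1 = -3/2, x_2 = -6/5, x_3 = -11/4, x_4 = -1/2.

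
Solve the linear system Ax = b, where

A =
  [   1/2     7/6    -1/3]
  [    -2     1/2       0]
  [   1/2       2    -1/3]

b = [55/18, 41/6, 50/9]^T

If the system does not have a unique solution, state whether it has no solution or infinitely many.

x_1 = -8/3, x_2 = 3, x_3 = -8/3

Row-reduce the augmented matrix:
R1 ← R1 / (1/2).
R2 ← R2 + 2·R1.
R3 ← R3 − 1/2·R1.
R2 ← R2 / (31/6).
R1 ← R1 − 7/3·R2.
R3 ← R3 − 5/6·R2.
R3 ← R3 / (20/93).
R1 ← R1 + 2/31·R3.
R2 ← R2 + 8/31·R3.
Reading off the reduced rows gives x_1 = -8/3, x_2 = 3, x_3 = -8/3.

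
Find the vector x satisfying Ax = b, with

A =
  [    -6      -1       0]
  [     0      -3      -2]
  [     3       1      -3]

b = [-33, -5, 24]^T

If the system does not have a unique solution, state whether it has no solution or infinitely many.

Row-reduce the augmented matrix:
R1 ← R1 / (-6).
R3 ← R3 − 3·R1.
R2 ← R2 / (-3).
R1 ← R1 − 1/6·R2.
R3 ← R3 − 1/2·R2.
R3 ← R3 / (-10/3).
R1 ← R1 + 1/9·R3.
R2 ← R2 − 2/3·R3.
Reading off the reduced rows gives x_1 = 5, x_2 = 3, x_3 = -2.

x_1 = 5, x_2 = 3, x_3 = -2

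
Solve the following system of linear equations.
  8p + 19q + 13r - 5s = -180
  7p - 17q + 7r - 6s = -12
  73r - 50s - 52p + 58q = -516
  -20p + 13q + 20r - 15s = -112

Row-reduce:
R1 ← R1 / (8).
R2 ← R2 − 7·R1.
R3 ← R3 + 52·R1.
R4 ← R4 + 20·R1.
R2 ← R2 / (-269/8).
R1 ← R1 − 19/8·R2.
R3 ← R3 − 363/2·R2.
R4 ← R4 − 121/2·R2.
R3 ← R3 / (36015/269).
R1 ← R1 − 354/269·R3.
R2 ← R2 − 35/269·R3.
R4 ← R4 − 12005/269·R3.
Rank is 3 with 4 unknowns, leaving s free.

infinitely many solutions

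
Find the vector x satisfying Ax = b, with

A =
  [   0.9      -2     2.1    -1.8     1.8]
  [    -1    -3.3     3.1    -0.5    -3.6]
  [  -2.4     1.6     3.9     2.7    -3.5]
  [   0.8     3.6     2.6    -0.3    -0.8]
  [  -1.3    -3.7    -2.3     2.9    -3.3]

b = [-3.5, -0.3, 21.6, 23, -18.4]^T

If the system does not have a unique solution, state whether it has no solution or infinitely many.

Row-reduce the augmented matrix:
R1 ← R1 / (9/10).
R2 ← R2 + 1·R1.
R3 ← R3 + 12/5·R1.
R4 ← R4 − 4/5·R1.
R5 ← R5 + 13/10·R1.
R2 ← R2 / (-497/90).
R1 ← R1 + 20/9·R2.
R3 ← R3 + 56/15·R2.
R4 ← R4 − 242/45·R2.
R5 ← R5 + 593/90·R2.
R3 ← R3 / (4137/710).
R1 ← R1 − 73/497·R3.
R2 ← R2 + 489/497·R3.
R4 ← R4 − 14971/2485·R3.
R5 ← R5 + 5715/994·R3.
R4 ← R4 / (-68617/96530).
R1 ← R1 + 9495/9653·R4.
R2 ← R2 − 3702/9653·R4.
R3 ← R3 + 97/1379·R4.
R5 ← R5 − 277859/96530·R4.
R5 ← R5 / (-23097388/1029255).
R1 ← R1 − 2360815/205851·R5.
R2 ← R2 + 190217/68617·R5.
R3 ← R3 − 214931/205851·R5.
R4 ← R4 − 1859366/205851·R5.
Reading off the reduced rows gives x_1 = 0, x_2 = 4, x_3 = 3, x_4 = 0, x_5 = -1.

x_1 = 0, x_2 = 4, x_3 = 3, x_4 = 0, x_5 = -1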